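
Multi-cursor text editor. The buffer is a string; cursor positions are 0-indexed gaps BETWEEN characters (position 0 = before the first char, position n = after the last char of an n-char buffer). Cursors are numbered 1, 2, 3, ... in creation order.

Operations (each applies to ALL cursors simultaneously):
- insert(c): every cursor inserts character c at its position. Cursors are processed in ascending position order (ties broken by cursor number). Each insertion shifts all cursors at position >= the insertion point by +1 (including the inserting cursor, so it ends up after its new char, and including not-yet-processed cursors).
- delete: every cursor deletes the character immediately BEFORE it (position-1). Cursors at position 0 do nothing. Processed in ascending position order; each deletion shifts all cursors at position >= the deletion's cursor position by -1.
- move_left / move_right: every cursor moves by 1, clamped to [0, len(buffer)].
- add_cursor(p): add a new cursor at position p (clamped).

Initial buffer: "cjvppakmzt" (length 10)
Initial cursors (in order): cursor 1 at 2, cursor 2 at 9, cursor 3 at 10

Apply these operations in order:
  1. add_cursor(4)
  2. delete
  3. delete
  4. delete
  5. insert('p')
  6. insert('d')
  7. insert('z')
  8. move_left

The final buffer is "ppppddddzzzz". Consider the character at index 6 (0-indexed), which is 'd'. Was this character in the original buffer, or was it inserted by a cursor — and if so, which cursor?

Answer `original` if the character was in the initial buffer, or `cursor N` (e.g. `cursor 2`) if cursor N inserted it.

Answer: cursor 3

Derivation:
After op 1 (add_cursor(4)): buffer="cjvppakmzt" (len 10), cursors c1@2 c4@4 c2@9 c3@10, authorship ..........
After op 2 (delete): buffer="cvpakm" (len 6), cursors c1@1 c4@2 c2@6 c3@6, authorship ......
After op 3 (delete): buffer="pa" (len 2), cursors c1@0 c4@0 c2@2 c3@2, authorship ..
After op 4 (delete): buffer="" (len 0), cursors c1@0 c2@0 c3@0 c4@0, authorship 
After op 5 (insert('p')): buffer="pppp" (len 4), cursors c1@4 c2@4 c3@4 c4@4, authorship 1234
After op 6 (insert('d')): buffer="ppppdddd" (len 8), cursors c1@8 c2@8 c3@8 c4@8, authorship 12341234
After op 7 (insert('z')): buffer="ppppddddzzzz" (len 12), cursors c1@12 c2@12 c3@12 c4@12, authorship 123412341234
After op 8 (move_left): buffer="ppppddddzzzz" (len 12), cursors c1@11 c2@11 c3@11 c4@11, authorship 123412341234
Authorship (.=original, N=cursor N): 1 2 3 4 1 2 3 4 1 2 3 4
Index 6: author = 3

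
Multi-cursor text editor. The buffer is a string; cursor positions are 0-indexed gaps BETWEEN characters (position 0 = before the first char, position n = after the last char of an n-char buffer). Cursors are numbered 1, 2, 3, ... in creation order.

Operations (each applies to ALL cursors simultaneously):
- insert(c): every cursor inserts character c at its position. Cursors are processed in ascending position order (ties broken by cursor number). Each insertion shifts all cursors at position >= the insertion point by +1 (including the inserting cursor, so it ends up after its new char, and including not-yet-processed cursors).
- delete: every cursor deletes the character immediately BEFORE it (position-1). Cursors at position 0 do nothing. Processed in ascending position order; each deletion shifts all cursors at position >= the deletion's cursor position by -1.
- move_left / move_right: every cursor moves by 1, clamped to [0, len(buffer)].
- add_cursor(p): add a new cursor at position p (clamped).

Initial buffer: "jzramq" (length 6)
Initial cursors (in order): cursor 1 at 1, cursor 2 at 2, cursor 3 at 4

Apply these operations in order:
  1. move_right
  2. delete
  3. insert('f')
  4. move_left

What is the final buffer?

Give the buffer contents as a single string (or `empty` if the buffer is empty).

After op 1 (move_right): buffer="jzramq" (len 6), cursors c1@2 c2@3 c3@5, authorship ......
After op 2 (delete): buffer="jaq" (len 3), cursors c1@1 c2@1 c3@2, authorship ...
After op 3 (insert('f')): buffer="jffafq" (len 6), cursors c1@3 c2@3 c3@5, authorship .12.3.
After op 4 (move_left): buffer="jffafq" (len 6), cursors c1@2 c2@2 c3@4, authorship .12.3.

Answer: jffafq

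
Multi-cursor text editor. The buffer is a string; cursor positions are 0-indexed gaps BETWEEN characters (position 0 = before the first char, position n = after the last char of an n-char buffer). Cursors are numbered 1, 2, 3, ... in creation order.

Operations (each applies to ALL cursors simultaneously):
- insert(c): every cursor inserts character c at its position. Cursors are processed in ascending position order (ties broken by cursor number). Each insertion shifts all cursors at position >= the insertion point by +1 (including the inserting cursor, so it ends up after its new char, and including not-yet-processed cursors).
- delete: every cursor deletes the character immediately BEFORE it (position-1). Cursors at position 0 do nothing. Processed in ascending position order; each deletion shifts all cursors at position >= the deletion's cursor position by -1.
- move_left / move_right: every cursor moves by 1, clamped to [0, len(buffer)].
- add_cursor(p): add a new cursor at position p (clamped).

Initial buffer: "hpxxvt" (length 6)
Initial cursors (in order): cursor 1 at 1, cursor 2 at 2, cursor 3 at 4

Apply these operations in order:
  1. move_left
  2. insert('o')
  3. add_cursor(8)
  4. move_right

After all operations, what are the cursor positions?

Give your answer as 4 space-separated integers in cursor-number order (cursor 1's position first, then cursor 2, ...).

After op 1 (move_left): buffer="hpxxvt" (len 6), cursors c1@0 c2@1 c3@3, authorship ......
After op 2 (insert('o')): buffer="ohopxoxvt" (len 9), cursors c1@1 c2@3 c3@6, authorship 1.2..3...
After op 3 (add_cursor(8)): buffer="ohopxoxvt" (len 9), cursors c1@1 c2@3 c3@6 c4@8, authorship 1.2..3...
After op 4 (move_right): buffer="ohopxoxvt" (len 9), cursors c1@2 c2@4 c3@7 c4@9, authorship 1.2..3...

Answer: 2 4 7 9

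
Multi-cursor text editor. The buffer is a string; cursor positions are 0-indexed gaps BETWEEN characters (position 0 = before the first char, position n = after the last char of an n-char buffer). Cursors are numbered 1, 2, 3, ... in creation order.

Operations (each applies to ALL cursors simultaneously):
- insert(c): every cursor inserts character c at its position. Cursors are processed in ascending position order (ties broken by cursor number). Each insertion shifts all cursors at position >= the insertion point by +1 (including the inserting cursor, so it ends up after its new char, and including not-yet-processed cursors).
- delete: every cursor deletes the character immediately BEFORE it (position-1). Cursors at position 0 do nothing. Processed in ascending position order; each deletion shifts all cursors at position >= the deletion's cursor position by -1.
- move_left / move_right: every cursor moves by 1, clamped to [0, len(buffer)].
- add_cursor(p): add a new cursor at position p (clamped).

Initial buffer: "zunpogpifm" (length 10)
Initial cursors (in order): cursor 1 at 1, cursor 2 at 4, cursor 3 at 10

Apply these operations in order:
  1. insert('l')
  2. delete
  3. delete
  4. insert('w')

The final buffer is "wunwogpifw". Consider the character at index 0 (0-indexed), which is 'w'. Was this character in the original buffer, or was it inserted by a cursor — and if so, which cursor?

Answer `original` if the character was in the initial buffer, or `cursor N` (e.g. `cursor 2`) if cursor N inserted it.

Answer: cursor 1

Derivation:
After op 1 (insert('l')): buffer="zlunplogpifml" (len 13), cursors c1@2 c2@6 c3@13, authorship .1...2......3
After op 2 (delete): buffer="zunpogpifm" (len 10), cursors c1@1 c2@4 c3@10, authorship ..........
After op 3 (delete): buffer="unogpif" (len 7), cursors c1@0 c2@2 c3@7, authorship .......
After op 4 (insert('w')): buffer="wunwogpifw" (len 10), cursors c1@1 c2@4 c3@10, authorship 1..2.....3
Authorship (.=original, N=cursor N): 1 . . 2 . . . . . 3
Index 0: author = 1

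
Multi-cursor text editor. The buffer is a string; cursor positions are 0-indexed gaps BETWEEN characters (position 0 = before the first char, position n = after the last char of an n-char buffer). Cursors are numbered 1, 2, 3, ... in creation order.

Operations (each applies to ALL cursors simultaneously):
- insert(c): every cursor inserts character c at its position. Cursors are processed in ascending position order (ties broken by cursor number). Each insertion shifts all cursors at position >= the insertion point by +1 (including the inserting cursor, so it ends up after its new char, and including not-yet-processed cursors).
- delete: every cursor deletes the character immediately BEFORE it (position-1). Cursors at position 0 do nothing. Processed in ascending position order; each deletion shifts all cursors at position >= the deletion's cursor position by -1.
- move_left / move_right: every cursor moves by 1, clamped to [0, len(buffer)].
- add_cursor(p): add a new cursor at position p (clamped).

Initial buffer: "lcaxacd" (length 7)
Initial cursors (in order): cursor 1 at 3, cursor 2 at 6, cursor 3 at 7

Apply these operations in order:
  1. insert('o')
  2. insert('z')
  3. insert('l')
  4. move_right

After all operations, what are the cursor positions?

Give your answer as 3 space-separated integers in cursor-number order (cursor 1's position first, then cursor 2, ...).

After op 1 (insert('o')): buffer="lcaoxacodo" (len 10), cursors c1@4 c2@8 c3@10, authorship ...1...2.3
After op 2 (insert('z')): buffer="lcaozxacozdoz" (len 13), cursors c1@5 c2@10 c3@13, authorship ...11...22.33
After op 3 (insert('l')): buffer="lcaozlxacozldozl" (len 16), cursors c1@6 c2@12 c3@16, authorship ...111...222.333
After op 4 (move_right): buffer="lcaozlxacozldozl" (len 16), cursors c1@7 c2@13 c3@16, authorship ...111...222.333

Answer: 7 13 16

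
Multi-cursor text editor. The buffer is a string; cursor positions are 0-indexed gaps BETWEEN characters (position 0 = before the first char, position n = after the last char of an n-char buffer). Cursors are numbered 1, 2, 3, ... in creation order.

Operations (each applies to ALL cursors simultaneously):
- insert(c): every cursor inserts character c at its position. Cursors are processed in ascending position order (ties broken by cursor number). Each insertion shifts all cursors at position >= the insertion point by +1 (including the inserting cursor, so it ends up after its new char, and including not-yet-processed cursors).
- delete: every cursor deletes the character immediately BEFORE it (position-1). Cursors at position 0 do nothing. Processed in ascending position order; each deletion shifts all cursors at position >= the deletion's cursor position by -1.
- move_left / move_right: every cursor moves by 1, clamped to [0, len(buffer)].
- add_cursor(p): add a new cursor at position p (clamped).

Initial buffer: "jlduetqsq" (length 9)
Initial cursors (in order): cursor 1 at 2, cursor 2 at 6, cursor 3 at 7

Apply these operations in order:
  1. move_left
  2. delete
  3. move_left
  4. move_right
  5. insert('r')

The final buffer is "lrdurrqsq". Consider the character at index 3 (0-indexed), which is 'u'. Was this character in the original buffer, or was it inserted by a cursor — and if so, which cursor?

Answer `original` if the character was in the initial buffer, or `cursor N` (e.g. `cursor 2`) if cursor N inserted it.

After op 1 (move_left): buffer="jlduetqsq" (len 9), cursors c1@1 c2@5 c3@6, authorship .........
After op 2 (delete): buffer="lduqsq" (len 6), cursors c1@0 c2@3 c3@3, authorship ......
After op 3 (move_left): buffer="lduqsq" (len 6), cursors c1@0 c2@2 c3@2, authorship ......
After op 4 (move_right): buffer="lduqsq" (len 6), cursors c1@1 c2@3 c3@3, authorship ......
After op 5 (insert('r')): buffer="lrdurrqsq" (len 9), cursors c1@2 c2@6 c3@6, authorship .1..23...
Authorship (.=original, N=cursor N): . 1 . . 2 3 . . .
Index 3: author = original

Answer: original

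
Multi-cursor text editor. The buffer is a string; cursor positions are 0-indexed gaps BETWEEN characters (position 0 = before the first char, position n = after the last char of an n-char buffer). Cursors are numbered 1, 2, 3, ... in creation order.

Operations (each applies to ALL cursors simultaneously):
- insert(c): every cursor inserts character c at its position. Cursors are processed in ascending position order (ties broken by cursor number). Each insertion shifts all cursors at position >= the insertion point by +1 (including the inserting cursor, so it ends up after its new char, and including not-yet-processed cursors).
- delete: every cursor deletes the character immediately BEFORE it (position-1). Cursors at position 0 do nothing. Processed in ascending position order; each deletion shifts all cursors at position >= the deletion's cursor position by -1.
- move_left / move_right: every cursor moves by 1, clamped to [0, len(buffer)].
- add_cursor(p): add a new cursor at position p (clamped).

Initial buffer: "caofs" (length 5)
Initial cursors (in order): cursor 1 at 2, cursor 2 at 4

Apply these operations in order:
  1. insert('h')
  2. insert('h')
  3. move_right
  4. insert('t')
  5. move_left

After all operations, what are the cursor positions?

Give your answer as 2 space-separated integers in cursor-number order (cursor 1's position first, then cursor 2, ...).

Answer: 5 10

Derivation:
After op 1 (insert('h')): buffer="cahofhs" (len 7), cursors c1@3 c2@6, authorship ..1..2.
After op 2 (insert('h')): buffer="cahhofhhs" (len 9), cursors c1@4 c2@8, authorship ..11..22.
After op 3 (move_right): buffer="cahhofhhs" (len 9), cursors c1@5 c2@9, authorship ..11..22.
After op 4 (insert('t')): buffer="cahhotfhhst" (len 11), cursors c1@6 c2@11, authorship ..11.1.22.2
After op 5 (move_left): buffer="cahhotfhhst" (len 11), cursors c1@5 c2@10, authorship ..11.1.22.2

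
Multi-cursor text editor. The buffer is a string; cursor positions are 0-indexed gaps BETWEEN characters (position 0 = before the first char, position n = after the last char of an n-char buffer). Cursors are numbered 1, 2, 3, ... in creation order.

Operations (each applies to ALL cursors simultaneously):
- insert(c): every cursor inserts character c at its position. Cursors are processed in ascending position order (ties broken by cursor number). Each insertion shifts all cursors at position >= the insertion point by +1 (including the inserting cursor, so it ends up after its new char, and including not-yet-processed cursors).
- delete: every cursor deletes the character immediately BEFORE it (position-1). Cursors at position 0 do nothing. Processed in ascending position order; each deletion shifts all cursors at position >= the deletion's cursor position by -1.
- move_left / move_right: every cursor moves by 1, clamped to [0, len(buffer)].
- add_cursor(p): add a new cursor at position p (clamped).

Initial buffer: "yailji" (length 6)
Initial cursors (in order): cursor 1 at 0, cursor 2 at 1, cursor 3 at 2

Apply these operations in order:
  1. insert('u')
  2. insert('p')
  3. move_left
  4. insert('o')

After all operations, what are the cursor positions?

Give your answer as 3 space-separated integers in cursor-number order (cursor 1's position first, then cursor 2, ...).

After op 1 (insert('u')): buffer="uyuauilji" (len 9), cursors c1@1 c2@3 c3@5, authorship 1.2.3....
After op 2 (insert('p')): buffer="upyupaupilji" (len 12), cursors c1@2 c2@5 c3@8, authorship 11.22.33....
After op 3 (move_left): buffer="upyupaupilji" (len 12), cursors c1@1 c2@4 c3@7, authorship 11.22.33....
After op 4 (insert('o')): buffer="uopyuopauopilji" (len 15), cursors c1@2 c2@6 c3@10, authorship 111.222.333....

Answer: 2 6 10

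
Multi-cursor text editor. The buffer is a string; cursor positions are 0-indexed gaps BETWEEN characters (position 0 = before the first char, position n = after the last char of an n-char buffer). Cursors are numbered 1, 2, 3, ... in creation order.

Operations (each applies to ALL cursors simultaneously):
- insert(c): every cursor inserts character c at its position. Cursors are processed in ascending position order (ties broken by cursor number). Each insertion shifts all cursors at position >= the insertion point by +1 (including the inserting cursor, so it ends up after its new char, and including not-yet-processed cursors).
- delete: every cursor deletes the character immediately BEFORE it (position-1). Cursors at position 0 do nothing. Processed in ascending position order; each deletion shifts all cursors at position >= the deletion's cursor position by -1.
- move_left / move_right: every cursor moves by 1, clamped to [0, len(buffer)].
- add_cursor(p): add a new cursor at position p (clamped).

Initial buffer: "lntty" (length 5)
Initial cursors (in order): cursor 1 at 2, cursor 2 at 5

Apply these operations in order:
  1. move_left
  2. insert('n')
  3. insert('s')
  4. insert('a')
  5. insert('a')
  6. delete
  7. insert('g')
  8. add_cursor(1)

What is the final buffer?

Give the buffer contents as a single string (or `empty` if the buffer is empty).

After op 1 (move_left): buffer="lntty" (len 5), cursors c1@1 c2@4, authorship .....
After op 2 (insert('n')): buffer="lnnttny" (len 7), cursors c1@2 c2@6, authorship .1...2.
After op 3 (insert('s')): buffer="lnsnttnsy" (len 9), cursors c1@3 c2@8, authorship .11...22.
After op 4 (insert('a')): buffer="lnsanttnsay" (len 11), cursors c1@4 c2@10, authorship .111...222.
After op 5 (insert('a')): buffer="lnsaanttnsaay" (len 13), cursors c1@5 c2@12, authorship .1111...2222.
After op 6 (delete): buffer="lnsanttnsay" (len 11), cursors c1@4 c2@10, authorship .111...222.
After op 7 (insert('g')): buffer="lnsagnttnsagy" (len 13), cursors c1@5 c2@12, authorship .1111...2222.
After op 8 (add_cursor(1)): buffer="lnsagnttnsagy" (len 13), cursors c3@1 c1@5 c2@12, authorship .1111...2222.

Answer: lnsagnttnsagy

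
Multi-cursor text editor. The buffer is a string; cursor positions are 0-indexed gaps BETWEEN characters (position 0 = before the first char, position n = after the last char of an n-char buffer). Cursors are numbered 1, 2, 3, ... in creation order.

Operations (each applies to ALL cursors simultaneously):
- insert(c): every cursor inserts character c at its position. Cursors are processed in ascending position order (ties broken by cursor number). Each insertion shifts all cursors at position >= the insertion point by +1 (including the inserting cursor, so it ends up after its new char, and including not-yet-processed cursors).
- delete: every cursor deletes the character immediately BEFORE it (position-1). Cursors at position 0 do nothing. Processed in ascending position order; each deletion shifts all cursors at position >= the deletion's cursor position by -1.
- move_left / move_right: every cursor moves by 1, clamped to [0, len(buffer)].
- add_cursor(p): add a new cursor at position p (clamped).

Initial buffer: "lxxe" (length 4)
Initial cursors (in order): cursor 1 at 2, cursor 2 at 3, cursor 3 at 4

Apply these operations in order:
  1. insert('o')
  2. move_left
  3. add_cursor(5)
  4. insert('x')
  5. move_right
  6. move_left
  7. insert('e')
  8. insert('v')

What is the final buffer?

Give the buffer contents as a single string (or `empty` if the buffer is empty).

After op 1 (insert('o')): buffer="lxoxoeo" (len 7), cursors c1@3 c2@5 c3@7, authorship ..1.2.3
After op 2 (move_left): buffer="lxoxoeo" (len 7), cursors c1@2 c2@4 c3@6, authorship ..1.2.3
After op 3 (add_cursor(5)): buffer="lxoxoeo" (len 7), cursors c1@2 c2@4 c4@5 c3@6, authorship ..1.2.3
After op 4 (insert('x')): buffer="lxxoxxoxexo" (len 11), cursors c1@3 c2@6 c4@8 c3@10, authorship ..11.224.33
After op 5 (move_right): buffer="lxxoxxoxexo" (len 11), cursors c1@4 c2@7 c4@9 c3@11, authorship ..11.224.33
After op 6 (move_left): buffer="lxxoxxoxexo" (len 11), cursors c1@3 c2@6 c4@8 c3@10, authorship ..11.224.33
After op 7 (insert('e')): buffer="lxxeoxxeoxeexeo" (len 15), cursors c1@4 c2@8 c4@11 c3@14, authorship ..111.22244.333
After op 8 (insert('v')): buffer="lxxevoxxevoxevexevo" (len 19), cursors c1@5 c2@10 c4@14 c3@18, authorship ..1111.2222444.3333

Answer: lxxevoxxevoxevexevo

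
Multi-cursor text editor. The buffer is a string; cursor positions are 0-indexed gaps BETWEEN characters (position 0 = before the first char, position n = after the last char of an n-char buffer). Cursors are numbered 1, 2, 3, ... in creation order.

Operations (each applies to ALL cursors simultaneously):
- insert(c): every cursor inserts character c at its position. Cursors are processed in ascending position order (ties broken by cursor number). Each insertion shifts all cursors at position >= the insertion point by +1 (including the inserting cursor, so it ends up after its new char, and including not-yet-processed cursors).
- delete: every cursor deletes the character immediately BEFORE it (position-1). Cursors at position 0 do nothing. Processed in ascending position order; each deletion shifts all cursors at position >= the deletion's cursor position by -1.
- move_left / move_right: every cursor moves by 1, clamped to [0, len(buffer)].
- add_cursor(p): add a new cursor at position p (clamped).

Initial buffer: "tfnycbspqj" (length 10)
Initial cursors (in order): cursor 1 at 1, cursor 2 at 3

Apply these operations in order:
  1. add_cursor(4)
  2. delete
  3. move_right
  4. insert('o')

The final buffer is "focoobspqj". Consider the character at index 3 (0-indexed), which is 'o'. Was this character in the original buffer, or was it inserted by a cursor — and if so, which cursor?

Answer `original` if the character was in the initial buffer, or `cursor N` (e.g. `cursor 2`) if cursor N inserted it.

Answer: cursor 2

Derivation:
After op 1 (add_cursor(4)): buffer="tfnycbspqj" (len 10), cursors c1@1 c2@3 c3@4, authorship ..........
After op 2 (delete): buffer="fcbspqj" (len 7), cursors c1@0 c2@1 c3@1, authorship .......
After op 3 (move_right): buffer="fcbspqj" (len 7), cursors c1@1 c2@2 c3@2, authorship .......
After op 4 (insert('o')): buffer="focoobspqj" (len 10), cursors c1@2 c2@5 c3@5, authorship .1.23.....
Authorship (.=original, N=cursor N): . 1 . 2 3 . . . . .
Index 3: author = 2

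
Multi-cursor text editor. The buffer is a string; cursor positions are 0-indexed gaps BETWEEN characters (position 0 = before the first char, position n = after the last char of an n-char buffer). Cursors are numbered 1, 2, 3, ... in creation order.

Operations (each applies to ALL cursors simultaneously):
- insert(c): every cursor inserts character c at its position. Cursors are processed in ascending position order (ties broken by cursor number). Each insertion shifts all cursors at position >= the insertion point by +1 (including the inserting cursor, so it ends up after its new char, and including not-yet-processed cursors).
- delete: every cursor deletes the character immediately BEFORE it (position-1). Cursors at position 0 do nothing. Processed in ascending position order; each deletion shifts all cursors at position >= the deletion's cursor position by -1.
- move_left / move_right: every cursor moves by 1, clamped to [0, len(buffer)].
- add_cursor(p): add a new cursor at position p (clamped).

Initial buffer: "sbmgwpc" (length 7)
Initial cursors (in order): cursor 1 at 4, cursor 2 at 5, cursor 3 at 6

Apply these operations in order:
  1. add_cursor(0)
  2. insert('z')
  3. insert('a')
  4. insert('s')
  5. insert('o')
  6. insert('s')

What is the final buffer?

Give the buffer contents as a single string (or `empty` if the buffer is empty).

After op 1 (add_cursor(0)): buffer="sbmgwpc" (len 7), cursors c4@0 c1@4 c2@5 c3@6, authorship .......
After op 2 (insert('z')): buffer="zsbmgzwzpzc" (len 11), cursors c4@1 c1@6 c2@8 c3@10, authorship 4....1.2.3.
After op 3 (insert('a')): buffer="zasbmgzawzapzac" (len 15), cursors c4@2 c1@8 c2@11 c3@14, authorship 44....11.22.33.
After op 4 (insert('s')): buffer="zassbmgzaswzaspzasc" (len 19), cursors c4@3 c1@10 c2@14 c3@18, authorship 444....111.222.333.
After op 5 (insert('o')): buffer="zasosbmgzasowzasopzasoc" (len 23), cursors c4@4 c1@12 c2@17 c3@22, authorship 4444....1111.2222.3333.
After op 6 (insert('s')): buffer="zasossbmgzasoswzasospzasosc" (len 27), cursors c4@5 c1@14 c2@20 c3@26, authorship 44444....11111.22222.33333.

Answer: zasossbmgzasoswzasospzasosc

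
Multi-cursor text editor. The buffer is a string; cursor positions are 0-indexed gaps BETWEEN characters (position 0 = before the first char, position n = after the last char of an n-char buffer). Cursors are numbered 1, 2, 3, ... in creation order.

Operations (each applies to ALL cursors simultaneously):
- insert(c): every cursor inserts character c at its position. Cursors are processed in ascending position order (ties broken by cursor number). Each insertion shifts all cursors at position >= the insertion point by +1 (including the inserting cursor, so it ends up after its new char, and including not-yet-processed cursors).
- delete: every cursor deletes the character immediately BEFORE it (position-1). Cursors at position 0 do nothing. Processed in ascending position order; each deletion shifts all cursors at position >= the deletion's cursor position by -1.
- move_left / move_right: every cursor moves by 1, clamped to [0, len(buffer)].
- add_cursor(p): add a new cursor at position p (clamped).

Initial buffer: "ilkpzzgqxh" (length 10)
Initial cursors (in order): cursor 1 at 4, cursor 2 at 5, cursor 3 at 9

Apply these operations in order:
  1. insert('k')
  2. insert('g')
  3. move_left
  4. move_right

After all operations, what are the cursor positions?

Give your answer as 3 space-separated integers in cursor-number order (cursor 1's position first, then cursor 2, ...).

After op 1 (insert('k')): buffer="ilkpkzkzgqxkh" (len 13), cursors c1@5 c2@7 c3@12, authorship ....1.2....3.
After op 2 (insert('g')): buffer="ilkpkgzkgzgqxkgh" (len 16), cursors c1@6 c2@9 c3@15, authorship ....11.22....33.
After op 3 (move_left): buffer="ilkpkgzkgzgqxkgh" (len 16), cursors c1@5 c2@8 c3@14, authorship ....11.22....33.
After op 4 (move_right): buffer="ilkpkgzkgzgqxkgh" (len 16), cursors c1@6 c2@9 c3@15, authorship ....11.22....33.

Answer: 6 9 15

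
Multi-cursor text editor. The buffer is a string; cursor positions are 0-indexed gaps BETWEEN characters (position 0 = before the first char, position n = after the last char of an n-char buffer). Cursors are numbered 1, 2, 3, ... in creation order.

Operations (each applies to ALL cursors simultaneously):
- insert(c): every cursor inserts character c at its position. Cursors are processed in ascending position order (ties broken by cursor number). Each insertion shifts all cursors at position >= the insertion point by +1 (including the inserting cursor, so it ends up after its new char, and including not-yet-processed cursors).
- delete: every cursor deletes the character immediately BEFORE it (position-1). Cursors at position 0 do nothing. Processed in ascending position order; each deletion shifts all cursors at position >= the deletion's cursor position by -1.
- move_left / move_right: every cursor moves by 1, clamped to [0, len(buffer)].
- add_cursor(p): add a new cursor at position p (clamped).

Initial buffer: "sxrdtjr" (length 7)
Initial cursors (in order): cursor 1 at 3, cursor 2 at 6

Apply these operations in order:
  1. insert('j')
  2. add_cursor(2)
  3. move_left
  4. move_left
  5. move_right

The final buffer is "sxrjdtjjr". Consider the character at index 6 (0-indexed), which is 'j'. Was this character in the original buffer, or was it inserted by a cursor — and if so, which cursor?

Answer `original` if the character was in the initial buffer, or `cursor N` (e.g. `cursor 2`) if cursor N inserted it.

After op 1 (insert('j')): buffer="sxrjdtjjr" (len 9), cursors c1@4 c2@8, authorship ...1...2.
After op 2 (add_cursor(2)): buffer="sxrjdtjjr" (len 9), cursors c3@2 c1@4 c2@8, authorship ...1...2.
After op 3 (move_left): buffer="sxrjdtjjr" (len 9), cursors c3@1 c1@3 c2@7, authorship ...1...2.
After op 4 (move_left): buffer="sxrjdtjjr" (len 9), cursors c3@0 c1@2 c2@6, authorship ...1...2.
After op 5 (move_right): buffer="sxrjdtjjr" (len 9), cursors c3@1 c1@3 c2@7, authorship ...1...2.
Authorship (.=original, N=cursor N): . . . 1 . . . 2 .
Index 6: author = original

Answer: original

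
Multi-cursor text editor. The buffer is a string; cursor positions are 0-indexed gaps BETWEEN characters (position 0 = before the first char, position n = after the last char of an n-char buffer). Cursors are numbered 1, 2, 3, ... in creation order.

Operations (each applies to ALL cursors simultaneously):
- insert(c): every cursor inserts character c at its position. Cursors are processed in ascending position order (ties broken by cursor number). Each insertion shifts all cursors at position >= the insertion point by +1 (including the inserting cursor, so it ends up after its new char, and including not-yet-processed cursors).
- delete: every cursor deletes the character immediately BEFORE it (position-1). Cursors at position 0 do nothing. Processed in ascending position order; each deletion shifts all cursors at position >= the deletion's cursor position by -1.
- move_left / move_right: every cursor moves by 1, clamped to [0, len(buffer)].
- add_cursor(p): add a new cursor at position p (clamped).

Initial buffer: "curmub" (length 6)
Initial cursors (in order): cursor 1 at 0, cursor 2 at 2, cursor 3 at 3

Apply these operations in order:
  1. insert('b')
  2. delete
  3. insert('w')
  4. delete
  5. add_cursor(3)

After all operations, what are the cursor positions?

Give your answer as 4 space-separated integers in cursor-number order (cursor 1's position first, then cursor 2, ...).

Answer: 0 2 3 3

Derivation:
After op 1 (insert('b')): buffer="bcubrbmub" (len 9), cursors c1@1 c2@4 c3@6, authorship 1..2.3...
After op 2 (delete): buffer="curmub" (len 6), cursors c1@0 c2@2 c3@3, authorship ......
After op 3 (insert('w')): buffer="wcuwrwmub" (len 9), cursors c1@1 c2@4 c3@6, authorship 1..2.3...
After op 4 (delete): buffer="curmub" (len 6), cursors c1@0 c2@2 c3@3, authorship ......
After op 5 (add_cursor(3)): buffer="curmub" (len 6), cursors c1@0 c2@2 c3@3 c4@3, authorship ......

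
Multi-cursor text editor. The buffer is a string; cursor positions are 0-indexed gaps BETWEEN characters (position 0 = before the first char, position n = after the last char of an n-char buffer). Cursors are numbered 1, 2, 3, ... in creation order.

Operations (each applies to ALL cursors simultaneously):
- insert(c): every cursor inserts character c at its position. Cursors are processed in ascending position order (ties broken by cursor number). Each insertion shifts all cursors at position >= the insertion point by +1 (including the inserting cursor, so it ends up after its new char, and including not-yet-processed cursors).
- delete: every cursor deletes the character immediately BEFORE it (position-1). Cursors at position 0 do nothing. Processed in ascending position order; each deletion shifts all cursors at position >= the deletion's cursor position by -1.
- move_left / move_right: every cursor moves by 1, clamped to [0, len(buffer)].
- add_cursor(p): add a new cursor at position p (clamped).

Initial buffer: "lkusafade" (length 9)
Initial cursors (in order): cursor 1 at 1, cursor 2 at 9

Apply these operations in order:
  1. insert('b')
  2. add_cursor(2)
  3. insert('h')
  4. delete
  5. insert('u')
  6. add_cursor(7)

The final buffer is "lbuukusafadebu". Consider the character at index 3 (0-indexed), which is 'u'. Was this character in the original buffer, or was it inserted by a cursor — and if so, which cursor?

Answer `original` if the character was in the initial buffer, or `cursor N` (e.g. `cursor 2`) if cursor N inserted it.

After op 1 (insert('b')): buffer="lbkusafadeb" (len 11), cursors c1@2 c2@11, authorship .1........2
After op 2 (add_cursor(2)): buffer="lbkusafadeb" (len 11), cursors c1@2 c3@2 c2@11, authorship .1........2
After op 3 (insert('h')): buffer="lbhhkusafadebh" (len 14), cursors c1@4 c3@4 c2@14, authorship .113........22
After op 4 (delete): buffer="lbkusafadeb" (len 11), cursors c1@2 c3@2 c2@11, authorship .1........2
After op 5 (insert('u')): buffer="lbuukusafadebu" (len 14), cursors c1@4 c3@4 c2@14, authorship .113........22
After op 6 (add_cursor(7)): buffer="lbuukusafadebu" (len 14), cursors c1@4 c3@4 c4@7 c2@14, authorship .113........22
Authorship (.=original, N=cursor N): . 1 1 3 . . . . . . . . 2 2
Index 3: author = 3

Answer: cursor 3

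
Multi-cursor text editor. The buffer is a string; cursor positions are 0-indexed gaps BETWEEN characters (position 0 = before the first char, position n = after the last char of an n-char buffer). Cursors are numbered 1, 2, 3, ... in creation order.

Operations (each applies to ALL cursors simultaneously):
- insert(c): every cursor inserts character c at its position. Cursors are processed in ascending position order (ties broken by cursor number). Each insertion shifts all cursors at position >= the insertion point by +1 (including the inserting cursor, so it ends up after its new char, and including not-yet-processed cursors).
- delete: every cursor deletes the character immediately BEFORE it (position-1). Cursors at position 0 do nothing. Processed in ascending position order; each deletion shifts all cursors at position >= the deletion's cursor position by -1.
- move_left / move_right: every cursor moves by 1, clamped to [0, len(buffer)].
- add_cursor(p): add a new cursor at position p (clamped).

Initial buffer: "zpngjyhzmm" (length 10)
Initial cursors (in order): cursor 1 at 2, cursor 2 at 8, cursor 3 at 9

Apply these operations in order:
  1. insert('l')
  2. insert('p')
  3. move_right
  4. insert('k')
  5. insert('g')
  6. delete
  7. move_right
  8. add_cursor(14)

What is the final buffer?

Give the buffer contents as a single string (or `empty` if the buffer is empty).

After op 1 (insert('l')): buffer="zplngjyhzlmlm" (len 13), cursors c1@3 c2@10 c3@12, authorship ..1......2.3.
After op 2 (insert('p')): buffer="zplpngjyhzlpmlpm" (len 16), cursors c1@4 c2@12 c3@15, authorship ..11......22.33.
After op 3 (move_right): buffer="zplpngjyhzlpmlpm" (len 16), cursors c1@5 c2@13 c3@16, authorship ..11......22.33.
After op 4 (insert('k')): buffer="zplpnkgjyhzlpmklpmk" (len 19), cursors c1@6 c2@15 c3@19, authorship ..11.1.....22.233.3
After op 5 (insert('g')): buffer="zplpnkggjyhzlpmkglpmkg" (len 22), cursors c1@7 c2@17 c3@22, authorship ..11.11.....22.2233.33
After op 6 (delete): buffer="zplpnkgjyhzlpmklpmk" (len 19), cursors c1@6 c2@15 c3@19, authorship ..11.1.....22.233.3
After op 7 (move_right): buffer="zplpnkgjyhzlpmklpmk" (len 19), cursors c1@7 c2@16 c3@19, authorship ..11.1.....22.233.3
After op 8 (add_cursor(14)): buffer="zplpnkgjyhzlpmklpmk" (len 19), cursors c1@7 c4@14 c2@16 c3@19, authorship ..11.1.....22.233.3

Answer: zplpnkgjyhzlpmklpmk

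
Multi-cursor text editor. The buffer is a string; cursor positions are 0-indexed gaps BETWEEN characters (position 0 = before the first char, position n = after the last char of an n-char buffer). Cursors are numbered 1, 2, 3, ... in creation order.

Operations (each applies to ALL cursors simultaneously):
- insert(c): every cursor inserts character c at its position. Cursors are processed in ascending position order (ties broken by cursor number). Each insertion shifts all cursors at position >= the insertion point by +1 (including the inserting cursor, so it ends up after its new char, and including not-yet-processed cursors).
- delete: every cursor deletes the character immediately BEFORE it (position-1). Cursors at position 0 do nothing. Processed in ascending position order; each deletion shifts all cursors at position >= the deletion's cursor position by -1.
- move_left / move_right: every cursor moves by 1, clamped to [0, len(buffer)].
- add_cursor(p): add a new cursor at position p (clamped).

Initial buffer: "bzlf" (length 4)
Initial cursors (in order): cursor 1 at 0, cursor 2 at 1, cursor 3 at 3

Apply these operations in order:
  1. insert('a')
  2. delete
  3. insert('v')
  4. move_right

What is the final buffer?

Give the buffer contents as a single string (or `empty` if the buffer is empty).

After op 1 (insert('a')): buffer="abazlaf" (len 7), cursors c1@1 c2@3 c3@6, authorship 1.2..3.
After op 2 (delete): buffer="bzlf" (len 4), cursors c1@0 c2@1 c3@3, authorship ....
After op 3 (insert('v')): buffer="vbvzlvf" (len 7), cursors c1@1 c2@3 c3@6, authorship 1.2..3.
After op 4 (move_right): buffer="vbvzlvf" (len 7), cursors c1@2 c2@4 c3@7, authorship 1.2..3.

Answer: vbvzlvf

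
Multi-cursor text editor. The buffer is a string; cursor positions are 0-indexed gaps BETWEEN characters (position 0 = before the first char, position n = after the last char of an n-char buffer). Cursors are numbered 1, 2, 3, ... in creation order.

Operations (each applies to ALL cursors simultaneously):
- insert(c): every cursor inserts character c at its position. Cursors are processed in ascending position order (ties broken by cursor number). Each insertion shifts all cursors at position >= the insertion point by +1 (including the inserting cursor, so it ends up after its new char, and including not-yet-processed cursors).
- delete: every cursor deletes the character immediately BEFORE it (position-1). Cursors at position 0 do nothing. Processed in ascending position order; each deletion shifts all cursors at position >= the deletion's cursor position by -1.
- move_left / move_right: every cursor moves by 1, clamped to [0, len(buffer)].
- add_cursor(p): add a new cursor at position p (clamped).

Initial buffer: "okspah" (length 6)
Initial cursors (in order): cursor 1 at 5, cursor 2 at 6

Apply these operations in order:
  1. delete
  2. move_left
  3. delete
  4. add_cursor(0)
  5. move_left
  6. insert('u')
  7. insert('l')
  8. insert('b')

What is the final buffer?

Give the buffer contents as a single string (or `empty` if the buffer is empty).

After op 1 (delete): buffer="oksp" (len 4), cursors c1@4 c2@4, authorship ....
After op 2 (move_left): buffer="oksp" (len 4), cursors c1@3 c2@3, authorship ....
After op 3 (delete): buffer="op" (len 2), cursors c1@1 c2@1, authorship ..
After op 4 (add_cursor(0)): buffer="op" (len 2), cursors c3@0 c1@1 c2@1, authorship ..
After op 5 (move_left): buffer="op" (len 2), cursors c1@0 c2@0 c3@0, authorship ..
After op 6 (insert('u')): buffer="uuuop" (len 5), cursors c1@3 c2@3 c3@3, authorship 123..
After op 7 (insert('l')): buffer="uuulllop" (len 8), cursors c1@6 c2@6 c3@6, authorship 123123..
After op 8 (insert('b')): buffer="uuulllbbbop" (len 11), cursors c1@9 c2@9 c3@9, authorship 123123123..

Answer: uuulllbbbop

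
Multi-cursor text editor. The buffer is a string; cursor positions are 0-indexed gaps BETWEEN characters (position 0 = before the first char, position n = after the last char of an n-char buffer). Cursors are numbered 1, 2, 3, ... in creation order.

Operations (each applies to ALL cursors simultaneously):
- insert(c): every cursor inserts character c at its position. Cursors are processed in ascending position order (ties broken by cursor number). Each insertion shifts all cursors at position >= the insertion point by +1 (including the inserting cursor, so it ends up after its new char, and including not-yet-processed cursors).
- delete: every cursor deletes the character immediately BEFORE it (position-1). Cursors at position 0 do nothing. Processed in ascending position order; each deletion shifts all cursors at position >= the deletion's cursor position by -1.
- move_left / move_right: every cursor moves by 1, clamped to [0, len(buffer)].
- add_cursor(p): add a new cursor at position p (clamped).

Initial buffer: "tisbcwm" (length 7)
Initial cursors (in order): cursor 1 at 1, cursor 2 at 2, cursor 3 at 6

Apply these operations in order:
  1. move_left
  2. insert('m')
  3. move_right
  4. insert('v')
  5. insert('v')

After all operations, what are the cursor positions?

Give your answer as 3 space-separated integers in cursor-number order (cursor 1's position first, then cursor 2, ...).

After op 1 (move_left): buffer="tisbcwm" (len 7), cursors c1@0 c2@1 c3@5, authorship .......
After op 2 (insert('m')): buffer="mtmisbcmwm" (len 10), cursors c1@1 c2@3 c3@8, authorship 1.2....3..
After op 3 (move_right): buffer="mtmisbcmwm" (len 10), cursors c1@2 c2@4 c3@9, authorship 1.2....3..
After op 4 (insert('v')): buffer="mtvmivsbcmwvm" (len 13), cursors c1@3 c2@6 c3@12, authorship 1.12.2...3.3.
After op 5 (insert('v')): buffer="mtvvmivvsbcmwvvm" (len 16), cursors c1@4 c2@8 c3@15, authorship 1.112.22...3.33.

Answer: 4 8 15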